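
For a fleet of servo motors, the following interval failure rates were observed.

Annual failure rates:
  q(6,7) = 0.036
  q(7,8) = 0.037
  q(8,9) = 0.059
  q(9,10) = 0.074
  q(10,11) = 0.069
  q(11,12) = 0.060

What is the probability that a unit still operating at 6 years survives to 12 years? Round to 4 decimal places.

0.7079

Chaining the interval survival probabilities: (1 − 0.036) × (1 − 0.037) × (1 − 0.059) × (1 − 0.074) × (1 − 0.069) × (1 − 0.060).
= 0.964 × 0.963 × 0.941 × 0.926 × 0.931 × 0.940 = 0.707916.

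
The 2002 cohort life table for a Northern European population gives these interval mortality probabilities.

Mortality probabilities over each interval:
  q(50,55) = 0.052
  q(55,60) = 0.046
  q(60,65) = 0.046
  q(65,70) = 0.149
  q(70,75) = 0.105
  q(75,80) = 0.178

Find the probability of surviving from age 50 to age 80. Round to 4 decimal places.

The overall survival probability is (1 − 0.052) × (1 − 0.046) × (1 − 0.046) × (1 − 0.149) × (1 − 0.105) × (1 − 0.178).
= 0.948 × 0.954 × 0.954 × 0.851 × 0.895 × 0.822 = 0.540169.

0.5402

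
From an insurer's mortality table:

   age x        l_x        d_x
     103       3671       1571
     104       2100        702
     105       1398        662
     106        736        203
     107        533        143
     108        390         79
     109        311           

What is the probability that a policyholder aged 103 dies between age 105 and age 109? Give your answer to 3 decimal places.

We want 2|4q103 = (l_105 − l_109)/l_103.
This is the probability of reaching 105 but not 109, conditional on being alive at 103: (l_105 − l_109) / l_103.
= (1398 − 311) / 3671 = 1087 / 3671 = 0.296105.

0.296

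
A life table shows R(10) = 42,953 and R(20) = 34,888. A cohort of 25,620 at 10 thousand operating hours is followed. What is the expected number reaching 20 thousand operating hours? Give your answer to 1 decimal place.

20809.5

The relevant probability is 34,888/42,953 = 0.812237.
Expected number = 25,620 × 0.812237 = 20809.5.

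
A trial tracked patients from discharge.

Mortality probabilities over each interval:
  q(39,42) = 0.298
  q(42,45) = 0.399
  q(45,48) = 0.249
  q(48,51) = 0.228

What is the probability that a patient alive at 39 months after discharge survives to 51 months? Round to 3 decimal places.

0.245

Survival from 39 to 51 is the product of surviving each interval: (1 − 0.298) × (1 − 0.399) × (1 − 0.249) × (1 − 0.228).
= 0.702 × 0.601 × 0.751 × 0.772 = 0.244607.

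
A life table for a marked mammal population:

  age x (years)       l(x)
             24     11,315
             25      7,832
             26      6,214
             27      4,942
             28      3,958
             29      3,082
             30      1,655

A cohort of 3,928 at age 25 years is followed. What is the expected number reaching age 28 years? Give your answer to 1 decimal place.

The relevant probability is 3,958/7,832 = 0.505363.
Expected number = 3,928 × 0.505363 = 1985.1.

1985.1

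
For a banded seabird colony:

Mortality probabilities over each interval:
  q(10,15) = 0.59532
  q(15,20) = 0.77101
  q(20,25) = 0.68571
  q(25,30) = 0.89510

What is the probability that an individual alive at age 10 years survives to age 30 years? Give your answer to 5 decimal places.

0.00306

Survival from 10 to 30 is the product of surviving each interval: (1 − 0.59532) × (1 − 0.77101) × (1 − 0.68571) × (1 − 0.89510).
= 0.40468 × 0.22899 × 0.31429 × 0.10490 = 0.003055.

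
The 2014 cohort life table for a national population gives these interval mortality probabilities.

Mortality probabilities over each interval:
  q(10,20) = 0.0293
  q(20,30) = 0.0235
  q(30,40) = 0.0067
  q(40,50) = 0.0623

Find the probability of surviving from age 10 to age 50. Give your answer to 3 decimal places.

0.883

Chaining the interval survival probabilities: (1 − 0.0293) × (1 − 0.0235) × (1 − 0.0067) × (1 − 0.0623).
= 0.9707 × 0.9765 × 0.9933 × 0.9377 = 0.882880.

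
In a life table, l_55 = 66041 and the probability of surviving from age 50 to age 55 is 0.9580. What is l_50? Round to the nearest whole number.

68936

l_50 = l_55 / p = 66041 / 0.9580 = 68936.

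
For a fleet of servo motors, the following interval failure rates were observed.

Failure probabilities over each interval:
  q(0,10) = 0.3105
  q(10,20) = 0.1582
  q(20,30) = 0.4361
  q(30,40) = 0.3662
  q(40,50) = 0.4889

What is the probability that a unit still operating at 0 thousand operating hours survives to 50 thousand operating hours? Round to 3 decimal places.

Chaining the interval survival probabilities: (1 − 0.3105) × (1 − 0.1582) × (1 − 0.4361) × (1 − 0.3662) × (1 − 0.4889).
= 0.6895 × 0.8418 × 0.5639 × 0.6338 × 0.5111 = 0.106024.

0.106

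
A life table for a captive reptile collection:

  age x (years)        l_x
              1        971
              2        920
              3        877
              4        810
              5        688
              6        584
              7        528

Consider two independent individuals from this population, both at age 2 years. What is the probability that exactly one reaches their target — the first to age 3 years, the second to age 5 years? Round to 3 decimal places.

0.275

p₁ = l_3/l_2 = 877/920 = 0.953261; p₂ = l_5/l_2 = 688/920 = 0.747826.
P(exactly one) = p₁(1−p₂) + (1−p₁)p₂ = 0.240388 + 0.034953 = 0.275340.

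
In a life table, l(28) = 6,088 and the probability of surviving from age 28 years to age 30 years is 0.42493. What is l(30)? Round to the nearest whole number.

l(30) = l(28) × p = 6,088 × 0.42493 = 2587.

2587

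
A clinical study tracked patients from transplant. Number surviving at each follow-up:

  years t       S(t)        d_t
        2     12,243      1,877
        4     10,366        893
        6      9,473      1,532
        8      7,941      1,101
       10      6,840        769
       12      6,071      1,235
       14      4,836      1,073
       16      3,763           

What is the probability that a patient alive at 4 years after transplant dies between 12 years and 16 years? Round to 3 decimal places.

0.223

This is the probability of reaching 12 but not 16, conditional on being alive at 4: (S(12) − S(16)) / S(4).
= (6,071 − 3,763) / 10,366 = 2,308 / 10,366 = 0.222651.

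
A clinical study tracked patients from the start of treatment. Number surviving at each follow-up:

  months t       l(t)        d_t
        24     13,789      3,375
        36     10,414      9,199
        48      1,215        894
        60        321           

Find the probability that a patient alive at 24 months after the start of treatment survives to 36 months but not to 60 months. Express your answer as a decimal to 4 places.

0.7320

This is the probability of reaching 36 but not 60, conditional on being alive at 24: (l(36) − l(60)) / l(24).
= (10,414 − 321) / 13,789 = 10,093 / 13,789 = 0.731960.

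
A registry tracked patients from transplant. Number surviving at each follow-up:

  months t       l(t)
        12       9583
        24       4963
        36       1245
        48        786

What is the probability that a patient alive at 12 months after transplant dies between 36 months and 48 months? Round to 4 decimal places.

0.0479

This is the probability of reaching 36 but not 48, conditional on being alive at 12: (l(36) − l(48)) / l(12).
= (1245 − 786) / 9583 = 459 / 9583 = 0.047897.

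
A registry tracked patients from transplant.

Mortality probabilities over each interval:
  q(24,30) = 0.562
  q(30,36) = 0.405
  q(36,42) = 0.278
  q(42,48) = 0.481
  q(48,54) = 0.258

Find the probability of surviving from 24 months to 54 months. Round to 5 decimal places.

The overall survival probability is (1 − 0.562) × (1 − 0.405) × (1 − 0.278) × (1 − 0.481) × (1 − 0.258).
= 0.438 × 0.595 × 0.722 × 0.519 × 0.742 = 0.072460.

0.07246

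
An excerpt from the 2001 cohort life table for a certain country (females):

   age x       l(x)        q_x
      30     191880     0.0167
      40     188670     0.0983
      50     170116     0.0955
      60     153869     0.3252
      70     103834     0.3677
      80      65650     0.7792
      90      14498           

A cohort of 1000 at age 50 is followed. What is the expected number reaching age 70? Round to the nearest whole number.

The relevant probability is 103834/170116 = 0.610372.
Expected number = 1000 × 0.610372 = 610.

610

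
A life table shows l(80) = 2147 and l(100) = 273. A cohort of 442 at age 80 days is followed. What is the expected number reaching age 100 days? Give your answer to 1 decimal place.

56.2

The relevant probability is 273/2147 = 0.127154.
Expected number = 442 × 0.127154 = 56.2.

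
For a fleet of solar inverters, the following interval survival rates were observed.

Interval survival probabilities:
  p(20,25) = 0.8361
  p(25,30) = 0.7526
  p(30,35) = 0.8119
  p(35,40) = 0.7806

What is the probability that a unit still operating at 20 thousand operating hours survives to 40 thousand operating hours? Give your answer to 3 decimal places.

0.399

Survival from 20 to 40 is the product of surviving each interval: 0.8361 × 0.7526 × 0.8119 × 0.7806.
= 0.398799.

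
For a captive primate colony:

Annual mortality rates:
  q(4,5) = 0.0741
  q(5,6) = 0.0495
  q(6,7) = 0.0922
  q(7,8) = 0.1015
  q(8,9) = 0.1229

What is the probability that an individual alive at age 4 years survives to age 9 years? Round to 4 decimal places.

Survival from 4 to 9 is the product of surviving each interval: (1 − 0.0741) × (1 − 0.0495) × (1 − 0.0922) × (1 − 0.1015) × (1 − 0.1229).
= 0.9259 × 0.9505 × 0.9078 × 0.8985 × 0.8771 = 0.629613.

0.6296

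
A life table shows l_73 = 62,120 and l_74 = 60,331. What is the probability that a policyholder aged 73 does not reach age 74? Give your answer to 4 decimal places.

P(die before 74 | alive at 73) = 1 − l_74/l_73 = 1 − 60,331/62,120 = (1,789)/62,120 = 0.028799.

0.0288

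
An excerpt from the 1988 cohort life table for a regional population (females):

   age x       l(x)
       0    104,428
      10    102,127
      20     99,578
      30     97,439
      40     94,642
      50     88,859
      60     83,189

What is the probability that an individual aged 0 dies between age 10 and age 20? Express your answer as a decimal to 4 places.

This is the probability of reaching 10 but not 20, conditional on being alive at 0: (l(10) − l(20)) / l(0).
= (102,127 − 99,578) / 104,428 = 2,549 / 104,428 = 0.024409.

0.0244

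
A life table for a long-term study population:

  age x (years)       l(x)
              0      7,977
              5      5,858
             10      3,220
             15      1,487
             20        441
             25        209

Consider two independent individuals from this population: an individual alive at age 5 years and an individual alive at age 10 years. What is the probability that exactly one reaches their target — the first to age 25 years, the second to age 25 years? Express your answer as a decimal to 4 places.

p₁ = l(25)/l(5) = 209/5,858 = 0.035678; p₂ = l(25)/l(10) = 209/3,220 = 0.064907.
P(exactly one) = p₁(1−p₂) + (1−p₁)p₂ = 0.033362 + 0.062591 = 0.095953.

0.0960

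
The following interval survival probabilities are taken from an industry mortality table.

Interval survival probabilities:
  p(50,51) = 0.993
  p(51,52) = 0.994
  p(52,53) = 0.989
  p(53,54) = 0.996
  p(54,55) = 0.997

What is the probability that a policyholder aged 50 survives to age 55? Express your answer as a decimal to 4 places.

0.9694

Survival from 50 to 55 is the product of surviving each interval: 0.993 × 0.994 × 0.989 × 0.996 × 0.997.
= 0.969363.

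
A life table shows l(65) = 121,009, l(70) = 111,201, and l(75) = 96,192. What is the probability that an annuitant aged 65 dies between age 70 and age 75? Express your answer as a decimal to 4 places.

0.1240

This is the probability of reaching 70 but not 75, conditional on being alive at 65: (l(70) − l(75)) / l(65).
= (111,201 − 96,192) / 121,009 = 15,009 / 121,009 = 0.124032.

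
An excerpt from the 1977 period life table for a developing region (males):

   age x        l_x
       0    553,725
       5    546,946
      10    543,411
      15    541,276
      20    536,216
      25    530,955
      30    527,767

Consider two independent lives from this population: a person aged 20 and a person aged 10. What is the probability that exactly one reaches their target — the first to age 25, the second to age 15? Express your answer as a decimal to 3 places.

0.014

p₁ = l_25/l_20 = 530,955/536,216 = 0.990189; p₂ = l_15/l_10 = 541,276/543,411 = 0.996071.
P(exactly one) = p₁(1−p₂) + (1−p₁)p₂ = 0.003890 + 0.009772 = 0.013663.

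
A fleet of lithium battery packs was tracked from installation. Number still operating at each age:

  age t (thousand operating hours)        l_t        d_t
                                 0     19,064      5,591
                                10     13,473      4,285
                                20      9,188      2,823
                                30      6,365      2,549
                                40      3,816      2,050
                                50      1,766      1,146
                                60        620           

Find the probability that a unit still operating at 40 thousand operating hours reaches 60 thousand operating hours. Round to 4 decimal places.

The conditional survival probability is l_60/l_40 = 620/3,816 = 0.162474.

0.1625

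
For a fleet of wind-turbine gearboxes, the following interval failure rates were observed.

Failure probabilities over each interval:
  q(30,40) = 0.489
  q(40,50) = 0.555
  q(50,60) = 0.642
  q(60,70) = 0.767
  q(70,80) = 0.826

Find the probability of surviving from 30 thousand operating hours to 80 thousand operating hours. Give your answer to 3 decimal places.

The overall survival probability is (1 − 0.489) × (1 − 0.555) × (1 − 0.642) × (1 − 0.767) × (1 − 0.826).
= 0.511 × 0.445 × 0.358 × 0.233 × 0.174 = 0.003300.

0.003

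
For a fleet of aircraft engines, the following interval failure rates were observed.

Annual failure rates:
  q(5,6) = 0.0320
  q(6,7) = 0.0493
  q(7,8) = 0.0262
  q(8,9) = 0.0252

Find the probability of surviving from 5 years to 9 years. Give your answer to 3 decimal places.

Chaining the interval survival probabilities: (1 − 0.0320) × (1 − 0.0493) × (1 − 0.0262) × (1 − 0.0252).
= 0.9680 × 0.9507 × 0.9738 × 0.9748 = 0.873583.

0.874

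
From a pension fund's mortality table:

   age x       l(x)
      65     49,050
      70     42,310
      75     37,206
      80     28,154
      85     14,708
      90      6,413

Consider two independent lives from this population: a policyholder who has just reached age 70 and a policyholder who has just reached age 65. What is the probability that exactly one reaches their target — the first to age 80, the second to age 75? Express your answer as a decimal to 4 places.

0.4145

p₁ = l(80)/l(70) = 28,154/42,310 = 0.665422; p₂ = l(75)/l(65) = 37,206/49,050 = 0.758532.
P(exactly one) = p₁(1−p₂) + (1−p₁)p₂ = 0.160678 + 0.253788 = 0.414466.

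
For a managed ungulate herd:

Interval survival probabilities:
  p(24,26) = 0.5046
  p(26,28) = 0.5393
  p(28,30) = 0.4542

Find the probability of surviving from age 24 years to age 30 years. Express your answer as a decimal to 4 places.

P(survive 24→30) = 0.5046 × 0.5393 × 0.4542.
= 0.123602.

0.1236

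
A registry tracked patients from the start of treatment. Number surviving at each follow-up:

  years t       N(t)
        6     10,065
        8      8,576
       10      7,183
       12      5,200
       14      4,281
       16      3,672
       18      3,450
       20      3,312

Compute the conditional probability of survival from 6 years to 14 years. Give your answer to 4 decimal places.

The conditional survival probability is N(14)/N(6) = 4,281/10,065 = 0.425335.

0.4253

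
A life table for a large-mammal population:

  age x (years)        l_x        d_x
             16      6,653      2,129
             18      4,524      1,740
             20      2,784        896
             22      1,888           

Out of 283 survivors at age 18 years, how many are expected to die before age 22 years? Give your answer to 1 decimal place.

The relevant probability is 1 − 1,888/4,524 = 0.582670.
Expected number = 283 × 0.582670 = 164.9.

164.9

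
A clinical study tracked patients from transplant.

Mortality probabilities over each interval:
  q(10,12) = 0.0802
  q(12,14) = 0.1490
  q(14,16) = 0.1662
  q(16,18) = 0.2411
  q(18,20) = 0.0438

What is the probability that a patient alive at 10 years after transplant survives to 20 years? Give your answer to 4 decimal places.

0.4736

Survival from 10 to 20 is the product of surviving each interval: (1 − 0.0802) × (1 − 0.1490) × (1 − 0.1662) × (1 − 0.2411) × (1 − 0.0438).
= 0.9198 × 0.8510 × 0.8338 × 0.7589 × 0.9562 = 0.473607.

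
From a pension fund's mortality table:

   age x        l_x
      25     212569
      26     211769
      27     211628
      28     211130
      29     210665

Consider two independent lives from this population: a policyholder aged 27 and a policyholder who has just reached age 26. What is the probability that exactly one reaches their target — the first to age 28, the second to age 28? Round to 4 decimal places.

0.0054

p₁ = l_28/l_27 = 211130/211628 = 0.997647; p₂ = l_28/l_26 = 211130/211769 = 0.996983.
P(exactly one) = p₁(1−p₂) + (1−p₁)p₂ = 0.003010 + 0.002346 = 0.005356.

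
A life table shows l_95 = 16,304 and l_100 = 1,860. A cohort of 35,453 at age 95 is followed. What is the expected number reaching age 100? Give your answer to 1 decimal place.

4044.6

The relevant probability is 1,860/16,304 = 0.114082.
Expected number = 35,453 × 0.114082 = 4044.6.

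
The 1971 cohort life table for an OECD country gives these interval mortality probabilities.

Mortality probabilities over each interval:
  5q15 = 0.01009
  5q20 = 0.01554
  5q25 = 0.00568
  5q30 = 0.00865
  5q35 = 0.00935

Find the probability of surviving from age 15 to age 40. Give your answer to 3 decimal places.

0.952

Chaining the interval survival probabilities: (1 − 0.01009) × (1 − 0.01554) × (1 − 0.00568) × (1 − 0.00865) × (1 − 0.00935).
= 0.98991 × 0.98446 × 0.99432 × 0.99135 × 0.99065 = 0.951628.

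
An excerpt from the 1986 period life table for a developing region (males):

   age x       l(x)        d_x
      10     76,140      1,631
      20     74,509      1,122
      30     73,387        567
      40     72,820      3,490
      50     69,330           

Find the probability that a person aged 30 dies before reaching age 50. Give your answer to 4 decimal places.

0.0553

P(die before 50 | alive at 30) = 1 − l(50)/l(30) = 1 − 69,330/73,387 = (4,057)/73,387 = 0.055282.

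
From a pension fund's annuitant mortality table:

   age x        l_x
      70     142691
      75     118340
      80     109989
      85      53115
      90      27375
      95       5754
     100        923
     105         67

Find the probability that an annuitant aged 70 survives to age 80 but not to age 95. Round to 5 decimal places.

0.73049

We want 10|15q70 = (l_80 − l_95)/l_70.
This is the probability of reaching 80 but not 95, conditional on being alive at 70: (l_80 − l_95) / l_70.
= (109989 − 5754) / 142691 = 104235 / 142691 = 0.730495.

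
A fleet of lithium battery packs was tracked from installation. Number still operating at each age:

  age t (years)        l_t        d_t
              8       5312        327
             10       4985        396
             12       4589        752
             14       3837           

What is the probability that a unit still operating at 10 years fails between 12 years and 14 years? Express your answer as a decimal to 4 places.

This is the probability of reaching 12 but not 14, conditional on being operational at 10: (l_12 − l_14) / l_10.
= (4589 − 3837) / 4985 = 752 / 4985 = 0.150853.

0.1509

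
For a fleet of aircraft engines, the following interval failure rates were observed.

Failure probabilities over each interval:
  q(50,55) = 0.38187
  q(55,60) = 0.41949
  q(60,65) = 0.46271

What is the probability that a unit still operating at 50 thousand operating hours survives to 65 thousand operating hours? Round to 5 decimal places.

The overall survival probability is (1 − 0.38187) × (1 − 0.41949) × (1 − 0.46271).
= 0.61813 × 0.58051 × 0.53729 = 0.192796.

0.19280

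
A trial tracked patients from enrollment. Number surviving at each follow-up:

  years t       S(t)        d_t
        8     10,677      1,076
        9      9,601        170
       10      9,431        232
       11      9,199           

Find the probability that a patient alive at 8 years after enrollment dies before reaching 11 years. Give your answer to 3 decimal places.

0.138

P(die before 11 | alive at 8) = 1 − S(11)/S(8) = 1 − 9,199/10,677 = (1,478)/10,677 = 0.138428.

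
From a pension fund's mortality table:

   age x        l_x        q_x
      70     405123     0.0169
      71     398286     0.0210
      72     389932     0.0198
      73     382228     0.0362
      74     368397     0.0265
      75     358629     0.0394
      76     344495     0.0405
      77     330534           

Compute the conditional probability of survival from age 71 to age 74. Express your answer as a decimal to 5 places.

The conditional survival probability is l_74/l_71 = 368397/398286 = 0.924956.

0.92496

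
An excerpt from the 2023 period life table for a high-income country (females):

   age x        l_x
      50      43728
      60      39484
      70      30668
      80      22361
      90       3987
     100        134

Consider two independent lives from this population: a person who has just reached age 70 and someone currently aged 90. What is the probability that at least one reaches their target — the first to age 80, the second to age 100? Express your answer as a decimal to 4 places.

0.7382

p₁ = l_80/l_70 = 22361/30668 = 0.729131; p₂ = l_100/l_90 = 134/3987 = 0.033609.
P(at least one) = 1 − (1−p₁)(1−p₂) = 1 − 0.270869 × 0.966391 = 0.738235.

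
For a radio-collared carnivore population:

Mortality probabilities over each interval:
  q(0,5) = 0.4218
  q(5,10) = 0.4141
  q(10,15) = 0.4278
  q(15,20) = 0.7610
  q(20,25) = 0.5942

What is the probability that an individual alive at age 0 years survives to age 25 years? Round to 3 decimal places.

0.019

P(survive 0→25) = (1 − 0.4218) × (1 − 0.4141) × (1 − 0.4278) × (1 − 0.7610) × (1 − 0.5942).
= 0.5782 × 0.5859 × 0.5722 × 0.2390 × 0.4058 = 0.018800.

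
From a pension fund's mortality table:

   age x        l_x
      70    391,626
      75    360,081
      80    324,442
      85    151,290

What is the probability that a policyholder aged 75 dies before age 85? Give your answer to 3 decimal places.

P(die before 85 | alive at 75) = 1 − l_85/l_75 = 1 − 151,290/360,081 = (208,791)/360,081 = 0.579845.

0.580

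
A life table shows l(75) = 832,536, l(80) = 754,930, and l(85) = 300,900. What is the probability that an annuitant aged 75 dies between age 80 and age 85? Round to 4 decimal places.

0.5454

This is the probability of reaching 80 but not 85, conditional on being alive at 75: (l(80) − l(85)) / l(75).
= (754,930 − 300,900) / 832,536 = 454,030 / 832,536 = 0.545358.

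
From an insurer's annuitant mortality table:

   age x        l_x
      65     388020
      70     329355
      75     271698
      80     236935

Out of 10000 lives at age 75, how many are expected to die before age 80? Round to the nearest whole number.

The relevant probability is 1 − 236935/271698 = 0.127947.
Expected number = 10000 × 0.127947 = 1279.

1279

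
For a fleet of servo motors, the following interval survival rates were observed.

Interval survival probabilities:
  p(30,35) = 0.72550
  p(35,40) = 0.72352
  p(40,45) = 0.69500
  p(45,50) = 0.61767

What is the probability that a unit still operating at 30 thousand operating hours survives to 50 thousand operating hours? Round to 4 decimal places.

P(survive 30→50) = 0.72550 × 0.72352 × 0.69500 × 0.61767.
= 0.225335.

0.2253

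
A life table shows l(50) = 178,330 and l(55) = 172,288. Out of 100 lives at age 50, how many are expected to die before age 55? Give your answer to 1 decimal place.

The relevant probability is 1 − 172,288/178,330 = 0.033881.
Expected number = 100 × 0.033881 = 3.4.

3.4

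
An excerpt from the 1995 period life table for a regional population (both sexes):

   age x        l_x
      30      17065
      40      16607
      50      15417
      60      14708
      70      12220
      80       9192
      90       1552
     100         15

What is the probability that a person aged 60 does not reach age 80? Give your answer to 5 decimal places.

P(die before 80 | alive at 60) = 1 − l_80/l_60 = 1 − 9192/14708 = (5516)/14708 = 0.375034.

0.37503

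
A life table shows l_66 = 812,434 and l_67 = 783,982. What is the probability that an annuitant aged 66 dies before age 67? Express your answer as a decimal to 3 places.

0.035

P(die before 67 | alive at 66) = 1 − l_67/l_66 = 1 − 783,982/812,434 = (28,452)/812,434 = 0.035021.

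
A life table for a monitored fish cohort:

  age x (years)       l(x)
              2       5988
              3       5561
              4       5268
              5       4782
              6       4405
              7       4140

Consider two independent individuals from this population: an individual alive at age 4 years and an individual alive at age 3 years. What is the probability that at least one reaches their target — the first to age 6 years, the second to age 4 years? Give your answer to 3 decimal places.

0.991

p₁ = l(6)/l(4) = 4405/5268 = 0.836181; p₂ = l(4)/l(3) = 5268/5561 = 0.947312.
P(at least one) = 1 − (1−p₁)(1−p₂) = 1 − 0.163819 × 0.052688 = 0.991369.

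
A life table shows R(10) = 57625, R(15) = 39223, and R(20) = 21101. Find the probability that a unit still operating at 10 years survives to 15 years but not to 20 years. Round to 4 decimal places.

0.3145

This is the probability of reaching 15 but not 20, conditional on being operational at 10: (R(15) − R(20)) / R(10).
= (39223 − 21101) / 57625 = 18122 / 57625 = 0.314482.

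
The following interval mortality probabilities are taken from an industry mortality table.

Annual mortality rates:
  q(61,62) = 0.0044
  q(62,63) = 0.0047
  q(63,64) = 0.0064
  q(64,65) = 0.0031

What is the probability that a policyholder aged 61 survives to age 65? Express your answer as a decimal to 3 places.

P(survive 61→65) = (1 − 0.0044) × (1 − 0.0047) × (1 − 0.0064) × (1 − 0.0031).
= 0.9956 × 0.9953 × 0.9936 × 0.9969 = 0.981527.

0.982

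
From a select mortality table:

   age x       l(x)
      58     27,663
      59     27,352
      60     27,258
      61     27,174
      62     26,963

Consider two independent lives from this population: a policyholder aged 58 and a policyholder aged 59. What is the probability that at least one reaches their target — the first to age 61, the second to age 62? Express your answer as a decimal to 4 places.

p₁ = l(61)/l(58) = 27,174/27,663 = 0.982323; p₂ = l(62)/l(59) = 26,963/27,352 = 0.985778.
P(at least one) = 1 − (1−p₁)(1−p₂) = 1 − 0.017677 × 0.014222 = 0.999749.

0.9997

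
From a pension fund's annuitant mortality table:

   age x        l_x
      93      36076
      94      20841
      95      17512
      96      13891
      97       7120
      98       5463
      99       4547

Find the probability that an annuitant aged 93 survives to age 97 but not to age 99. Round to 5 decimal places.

0.07132

This is the probability of reaching 97 but not 99, conditional on being alive at 93: (l_97 − l_99) / l_93.
= (7120 − 4547) / 36076 = 2573 / 36076 = 0.071322.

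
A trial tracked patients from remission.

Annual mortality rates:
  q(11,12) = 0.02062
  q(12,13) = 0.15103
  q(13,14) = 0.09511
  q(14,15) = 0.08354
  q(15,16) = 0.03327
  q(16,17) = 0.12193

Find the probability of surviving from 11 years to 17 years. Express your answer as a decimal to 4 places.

P(survive 11→17) = (1 − 0.02062) × (1 − 0.15103) × (1 − 0.09511) × (1 − 0.08354) × (1 − 0.03327) × (1 − 0.12193).
= 0.97938 × 0.84897 × 0.90489 × 0.91646 × 0.96673 × 0.87807 = 0.585312.

0.5853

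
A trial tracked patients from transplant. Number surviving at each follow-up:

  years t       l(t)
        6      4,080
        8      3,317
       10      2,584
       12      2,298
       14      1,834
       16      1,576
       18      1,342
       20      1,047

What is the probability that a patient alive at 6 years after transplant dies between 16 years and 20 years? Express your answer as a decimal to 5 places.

0.12966

This is the probability of reaching 16 but not 20, conditional on being alive at 6: (l(16) − l(20)) / l(6).
= (1,576 − 1,047) / 4,080 = 529 / 4,080 = 0.129657.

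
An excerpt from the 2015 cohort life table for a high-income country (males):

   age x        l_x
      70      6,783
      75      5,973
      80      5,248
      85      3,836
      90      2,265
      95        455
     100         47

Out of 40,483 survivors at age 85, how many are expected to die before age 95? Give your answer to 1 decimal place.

The relevant probability is 1 − 455/3,836 = 0.881387.
Expected number = 40,483 × 0.881387 = 35681.2.

35681.2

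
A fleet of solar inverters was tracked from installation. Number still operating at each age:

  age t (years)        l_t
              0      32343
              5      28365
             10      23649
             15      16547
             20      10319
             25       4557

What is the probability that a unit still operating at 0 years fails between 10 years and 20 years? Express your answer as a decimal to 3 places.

0.412

This is the probability of reaching 10 but not 20, conditional on being operational at 0: (l_10 − l_20) / l_0.
= (23649 − 10319) / 32343 = 13330 / 32343 = 0.412145.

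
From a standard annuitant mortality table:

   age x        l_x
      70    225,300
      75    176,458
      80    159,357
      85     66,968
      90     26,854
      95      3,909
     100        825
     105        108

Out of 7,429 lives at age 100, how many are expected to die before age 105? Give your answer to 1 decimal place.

The relevant probability is 1 − 108/825 = 0.869091.
Expected number = 7,429 × 0.869091 = 6456.5.

6456.5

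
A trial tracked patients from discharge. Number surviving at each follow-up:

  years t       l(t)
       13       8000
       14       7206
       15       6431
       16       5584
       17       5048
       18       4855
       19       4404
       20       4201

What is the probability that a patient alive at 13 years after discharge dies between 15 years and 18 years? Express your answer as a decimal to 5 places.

This is the probability of reaching 15 but not 18, conditional on being alive at 13: (l(15) − l(18)) / l(13).
= (6431 − 4855) / 8000 = 1576 / 8000 = 0.197000.

0.19700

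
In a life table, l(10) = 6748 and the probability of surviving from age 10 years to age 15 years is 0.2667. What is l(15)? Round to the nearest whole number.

1800

l(15) = l(10) × p = 6748 × 0.2667 = 1800.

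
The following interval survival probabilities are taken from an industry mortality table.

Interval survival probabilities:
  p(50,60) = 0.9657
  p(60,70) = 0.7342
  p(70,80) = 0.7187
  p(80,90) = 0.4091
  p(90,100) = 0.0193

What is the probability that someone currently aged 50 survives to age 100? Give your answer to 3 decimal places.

0.004

Chaining the interval survival probabilities: 0.9657 × 0.7342 × 0.7187 × 0.4091 × 0.0193.
= 0.004023.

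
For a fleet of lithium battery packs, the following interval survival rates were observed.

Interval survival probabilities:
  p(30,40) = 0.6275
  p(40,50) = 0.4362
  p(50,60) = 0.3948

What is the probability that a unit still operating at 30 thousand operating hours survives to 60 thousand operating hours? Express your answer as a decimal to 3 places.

The overall survival probability is 0.6275 × 0.4362 × 0.3948.
= 0.108063.

0.108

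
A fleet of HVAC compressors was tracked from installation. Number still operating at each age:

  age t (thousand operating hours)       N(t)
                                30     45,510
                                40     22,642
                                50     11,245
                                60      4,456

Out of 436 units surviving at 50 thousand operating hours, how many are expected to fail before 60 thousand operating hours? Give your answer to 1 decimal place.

The relevant probability is 1 − 4,456/11,245 = 0.603735.
Expected number = 436 × 0.603735 = 263.2.

263.2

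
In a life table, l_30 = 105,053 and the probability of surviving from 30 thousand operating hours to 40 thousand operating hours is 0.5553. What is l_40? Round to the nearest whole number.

l_40 = l_30 × p = 105,053 × 0.5553 = 58336.

58336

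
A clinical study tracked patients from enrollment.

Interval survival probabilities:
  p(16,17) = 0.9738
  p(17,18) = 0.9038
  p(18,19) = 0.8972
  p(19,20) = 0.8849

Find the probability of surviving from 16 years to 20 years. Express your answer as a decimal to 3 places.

The overall survival probability is 0.9738 × 0.9038 × 0.8972 × 0.8849.
= 0.698756.

0.699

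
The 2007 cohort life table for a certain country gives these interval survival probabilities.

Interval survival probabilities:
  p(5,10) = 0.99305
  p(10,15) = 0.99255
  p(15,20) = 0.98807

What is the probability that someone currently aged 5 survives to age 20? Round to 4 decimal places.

0.9739

The overall survival probability is 0.99305 × 0.99255 × 0.98807.
= 0.973893.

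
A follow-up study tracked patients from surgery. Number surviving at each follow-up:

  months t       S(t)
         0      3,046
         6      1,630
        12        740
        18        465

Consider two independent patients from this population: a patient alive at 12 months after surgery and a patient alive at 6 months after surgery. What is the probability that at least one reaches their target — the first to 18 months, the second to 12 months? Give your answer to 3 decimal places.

p₁ = S(18)/S(12) = 465/740 = 0.628378; p₂ = S(12)/S(6) = 740/1,630 = 0.453988.
P(at least one) = 1 − (1−p₁)(1−p₂) = 1 − 0.371622 × 0.546012 = 0.797090.

0.797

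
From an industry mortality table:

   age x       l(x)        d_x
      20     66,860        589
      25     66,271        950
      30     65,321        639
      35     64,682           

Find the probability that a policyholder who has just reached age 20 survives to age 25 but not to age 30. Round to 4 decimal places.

0.0142

This is the probability of reaching 25 but not 30, conditional on being alive at 20: (l(25) − l(30)) / l(20).
= (66,271 − 65,321) / 66,860 = 950 / 66,860 = 0.014209.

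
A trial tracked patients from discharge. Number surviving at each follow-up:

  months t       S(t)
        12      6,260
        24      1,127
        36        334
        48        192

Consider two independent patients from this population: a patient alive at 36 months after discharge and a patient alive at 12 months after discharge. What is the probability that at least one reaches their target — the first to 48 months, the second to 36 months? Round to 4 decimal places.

0.5975

p₁ = S(48)/S(36) = 192/334 = 0.574850; p₂ = S(36)/S(12) = 334/6,260 = 0.053355.
P(at least one) = 1 − (1−p₁)(1−p₂) = 1 − 0.425150 × 0.946645 = 0.597534.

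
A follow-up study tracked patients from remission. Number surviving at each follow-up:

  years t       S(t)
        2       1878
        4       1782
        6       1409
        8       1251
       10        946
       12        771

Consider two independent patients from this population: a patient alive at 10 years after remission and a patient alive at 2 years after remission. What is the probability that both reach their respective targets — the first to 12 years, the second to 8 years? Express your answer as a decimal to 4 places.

p₁ = S(12)/S(10) = 771/946 = 0.815011; p₂ = S(8)/S(2) = 1251/1878 = 0.666134.
P(both) = p₁ × p₂ = 0.815011 × 0.666134 = 0.542907.

0.5429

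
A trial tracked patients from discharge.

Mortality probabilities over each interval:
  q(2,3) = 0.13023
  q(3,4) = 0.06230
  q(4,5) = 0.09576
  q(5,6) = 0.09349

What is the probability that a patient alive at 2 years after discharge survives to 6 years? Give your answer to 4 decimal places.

Survival from 2 to 6 is the product of surviving each interval: (1 − 0.13023) × (1 − 0.06230) × (1 − 0.09576) × (1 − 0.09349).
= 0.86977 × 0.93770 × 0.90424 × 0.90651 = 0.668536.

0.6685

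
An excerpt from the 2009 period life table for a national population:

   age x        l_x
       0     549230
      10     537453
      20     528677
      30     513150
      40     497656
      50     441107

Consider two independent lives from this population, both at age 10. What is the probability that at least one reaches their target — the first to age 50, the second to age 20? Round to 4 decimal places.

0.9971

p₁ = l_50/l_10 = 441107/537453 = 0.820736; p₂ = l_20/l_10 = 528677/537453 = 0.983671.
P(at least one) = 1 − (1−p₁)(1−p₂) = 1 − 0.179264 × 0.016329 = 0.997073.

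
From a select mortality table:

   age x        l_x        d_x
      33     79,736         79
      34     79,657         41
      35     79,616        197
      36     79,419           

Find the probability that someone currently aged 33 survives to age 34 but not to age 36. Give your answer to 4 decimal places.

We want 1|2q33 = (l_34 − l_36)/l_33.
This is the probability of reaching 34 but not 36, conditional on being alive at 33: (l_34 − l_36) / l_33.
= (79,657 − 79,419) / 79,736 = 238 / 79,736 = 0.002985.

0.0030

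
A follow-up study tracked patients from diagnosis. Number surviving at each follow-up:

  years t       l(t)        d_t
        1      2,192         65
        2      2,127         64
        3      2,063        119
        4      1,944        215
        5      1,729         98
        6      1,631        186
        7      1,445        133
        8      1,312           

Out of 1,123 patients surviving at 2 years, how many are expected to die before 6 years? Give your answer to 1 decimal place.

The relevant probability is 1 − 1,631/2,127 = 0.233192.
Expected number = 1,123 × 0.233192 = 261.9.

261.9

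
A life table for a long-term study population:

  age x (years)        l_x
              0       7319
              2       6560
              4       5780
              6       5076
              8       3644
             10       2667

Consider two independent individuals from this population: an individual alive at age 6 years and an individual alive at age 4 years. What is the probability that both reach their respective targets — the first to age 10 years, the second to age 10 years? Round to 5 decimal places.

0.24244

p₁ = l_10/l_6 = 2667/5076 = 0.525414; p₂ = l_10/l_4 = 2667/5780 = 0.461419.
P(both) = p₁ × p₂ = 0.525414 × 0.461419 = 0.242436.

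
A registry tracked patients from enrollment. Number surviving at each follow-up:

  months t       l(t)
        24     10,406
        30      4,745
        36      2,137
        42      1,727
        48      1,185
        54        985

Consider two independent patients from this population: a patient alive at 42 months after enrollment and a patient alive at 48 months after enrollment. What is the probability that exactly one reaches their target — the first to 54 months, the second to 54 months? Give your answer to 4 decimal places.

0.4534

p₁ = l(54)/l(42) = 985/1,727 = 0.570353; p₂ = l(54)/l(48) = 985/1,185 = 0.831224.
P(exactly one) = p₁(1−p₂) + (1−p₁)p₂ = 0.096262 + 0.357133 = 0.453395.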